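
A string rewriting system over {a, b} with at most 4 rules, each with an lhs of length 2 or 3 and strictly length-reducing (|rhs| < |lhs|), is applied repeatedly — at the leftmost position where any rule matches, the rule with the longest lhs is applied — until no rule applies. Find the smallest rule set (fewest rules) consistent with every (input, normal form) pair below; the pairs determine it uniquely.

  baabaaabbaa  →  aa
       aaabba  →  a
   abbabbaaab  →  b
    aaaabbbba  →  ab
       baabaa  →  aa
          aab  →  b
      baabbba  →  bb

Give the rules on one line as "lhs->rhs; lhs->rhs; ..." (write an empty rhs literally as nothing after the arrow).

  | baabaaabbaa => abaaabbaa => aaabbaa => bbbbaa => abaa => aa
  | aaabba => bbbba => aba => a
  | abbabbaaab => abbbaaab => aaaaab => bbaab => bab => b
  | aaaabbbba => bbabbbba => bbbbba => abba => ab

aaa->bb; aab->b; ba->; bbb->a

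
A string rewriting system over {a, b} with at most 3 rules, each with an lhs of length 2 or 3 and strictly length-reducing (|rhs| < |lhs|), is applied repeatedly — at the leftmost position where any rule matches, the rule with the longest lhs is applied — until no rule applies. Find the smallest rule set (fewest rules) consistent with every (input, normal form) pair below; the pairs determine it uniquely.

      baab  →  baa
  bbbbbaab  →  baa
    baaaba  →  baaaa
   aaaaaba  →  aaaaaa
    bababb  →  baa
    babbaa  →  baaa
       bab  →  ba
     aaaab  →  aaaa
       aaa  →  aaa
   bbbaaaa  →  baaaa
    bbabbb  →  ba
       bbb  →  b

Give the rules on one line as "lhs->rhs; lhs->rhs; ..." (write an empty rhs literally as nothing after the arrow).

  | baab => baa
  | bbbbbaab => bbbbaab => bbbaab => bbaab => baab => baa
  | baaaba => baaaa
  | aaaaaba => aaaaaa

ab->a; bb->b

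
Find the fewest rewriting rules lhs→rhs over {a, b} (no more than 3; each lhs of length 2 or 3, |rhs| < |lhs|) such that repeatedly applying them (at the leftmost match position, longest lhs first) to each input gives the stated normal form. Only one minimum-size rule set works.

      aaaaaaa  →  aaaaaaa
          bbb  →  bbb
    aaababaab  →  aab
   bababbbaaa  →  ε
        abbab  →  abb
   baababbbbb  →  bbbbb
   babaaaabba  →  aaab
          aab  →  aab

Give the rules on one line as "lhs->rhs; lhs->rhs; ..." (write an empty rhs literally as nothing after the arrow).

  | aaaaaaa
  | bbb
  | aaababaab => aabaab => aab
  | bababbbaaa => babbbaaa => bbbaaa => bbaa => ba => ε

aba->; ba->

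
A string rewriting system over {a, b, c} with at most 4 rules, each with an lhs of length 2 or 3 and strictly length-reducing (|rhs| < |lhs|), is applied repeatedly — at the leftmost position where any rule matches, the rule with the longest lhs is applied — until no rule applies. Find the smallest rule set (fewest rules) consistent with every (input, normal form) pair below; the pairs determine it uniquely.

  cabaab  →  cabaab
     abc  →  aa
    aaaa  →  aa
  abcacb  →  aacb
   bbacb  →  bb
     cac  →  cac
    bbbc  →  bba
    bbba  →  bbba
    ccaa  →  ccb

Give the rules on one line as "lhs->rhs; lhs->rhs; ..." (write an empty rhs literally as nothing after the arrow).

aaa->aa; bac->; bc->a; caa->cb

  | cabaab
  | abc => aa
  | aaaa => aaa => aa
  | abcacb => aaacb => aacb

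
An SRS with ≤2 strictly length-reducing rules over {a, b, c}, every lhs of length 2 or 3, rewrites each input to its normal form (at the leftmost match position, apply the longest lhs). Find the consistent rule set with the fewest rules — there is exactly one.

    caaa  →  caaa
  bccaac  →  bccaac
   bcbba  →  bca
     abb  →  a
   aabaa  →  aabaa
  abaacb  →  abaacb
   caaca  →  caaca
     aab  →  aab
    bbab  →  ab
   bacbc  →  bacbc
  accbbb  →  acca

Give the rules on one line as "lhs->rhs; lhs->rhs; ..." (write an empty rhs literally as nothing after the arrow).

  | caaa
  | bccaac
  | bcbba => bca
  | abb => a

bb->; bbb->a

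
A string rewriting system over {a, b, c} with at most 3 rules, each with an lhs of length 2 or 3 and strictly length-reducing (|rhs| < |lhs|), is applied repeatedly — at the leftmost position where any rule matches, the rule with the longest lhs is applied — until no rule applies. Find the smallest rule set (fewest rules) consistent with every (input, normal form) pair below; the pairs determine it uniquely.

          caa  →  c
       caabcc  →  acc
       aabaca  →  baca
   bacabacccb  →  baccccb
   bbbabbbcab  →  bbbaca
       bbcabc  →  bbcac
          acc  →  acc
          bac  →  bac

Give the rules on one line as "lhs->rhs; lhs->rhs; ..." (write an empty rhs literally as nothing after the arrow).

aa->; ab->a; cbc->ac

  | caa => c
  | caabcc => cbcc => acc
  | aabaca => baca
  | bacabacccb => bacaacccb => baccccb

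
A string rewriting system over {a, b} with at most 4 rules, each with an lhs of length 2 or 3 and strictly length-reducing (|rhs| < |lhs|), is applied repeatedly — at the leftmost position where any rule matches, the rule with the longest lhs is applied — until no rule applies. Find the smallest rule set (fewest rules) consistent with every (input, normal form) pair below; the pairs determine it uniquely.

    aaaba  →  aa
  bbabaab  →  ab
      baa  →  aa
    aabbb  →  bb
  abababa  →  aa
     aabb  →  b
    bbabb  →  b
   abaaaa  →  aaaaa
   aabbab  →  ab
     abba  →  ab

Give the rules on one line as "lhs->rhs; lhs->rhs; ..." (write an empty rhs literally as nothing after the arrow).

  | aaaba => aa
  | bbabaab => bbaab => bab => ab
  | baa => aa
  | aabbb => bb

aab->; ba->a; bba->b; bbb->b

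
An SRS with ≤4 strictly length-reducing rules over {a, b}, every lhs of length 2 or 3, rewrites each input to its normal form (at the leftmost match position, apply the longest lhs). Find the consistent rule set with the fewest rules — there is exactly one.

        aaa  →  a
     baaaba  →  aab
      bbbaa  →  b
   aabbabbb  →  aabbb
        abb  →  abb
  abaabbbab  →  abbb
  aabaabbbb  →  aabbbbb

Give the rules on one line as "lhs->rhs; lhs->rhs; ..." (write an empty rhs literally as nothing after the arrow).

aaa->a; aba->ab; ba->; bab->

  | aaa => a
  | baaaba => aaba => aab
  | bbbaa => bba => b
  | aabbabbb => aabbb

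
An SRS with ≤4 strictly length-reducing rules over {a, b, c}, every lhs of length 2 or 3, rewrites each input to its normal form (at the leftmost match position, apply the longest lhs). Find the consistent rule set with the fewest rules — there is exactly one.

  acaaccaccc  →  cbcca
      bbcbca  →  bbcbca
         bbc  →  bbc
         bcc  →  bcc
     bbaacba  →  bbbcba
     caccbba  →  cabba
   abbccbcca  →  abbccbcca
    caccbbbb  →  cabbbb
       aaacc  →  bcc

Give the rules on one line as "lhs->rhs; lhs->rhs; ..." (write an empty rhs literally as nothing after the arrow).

  | acaaccaccc => caaccaccc => cbccaccc => cbccacc => cbccac => cbcca
  | bbcbca
  | bbc
  | bcc

aa->b; ac->c; cac->ca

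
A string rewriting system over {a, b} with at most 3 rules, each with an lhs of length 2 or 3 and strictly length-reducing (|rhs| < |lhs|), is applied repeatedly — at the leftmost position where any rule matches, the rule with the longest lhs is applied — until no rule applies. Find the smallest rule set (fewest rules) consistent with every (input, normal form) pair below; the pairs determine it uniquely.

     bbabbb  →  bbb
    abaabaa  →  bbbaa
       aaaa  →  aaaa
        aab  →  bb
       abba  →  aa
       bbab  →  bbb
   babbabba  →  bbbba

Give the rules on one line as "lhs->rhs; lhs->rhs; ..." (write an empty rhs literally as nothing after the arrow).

  | bbabbb => bbab => bbb
  | abaabaa => baabaa => bbbaa
  | aaaa
  | aab => bb

aab->bb; ab->b; abb->a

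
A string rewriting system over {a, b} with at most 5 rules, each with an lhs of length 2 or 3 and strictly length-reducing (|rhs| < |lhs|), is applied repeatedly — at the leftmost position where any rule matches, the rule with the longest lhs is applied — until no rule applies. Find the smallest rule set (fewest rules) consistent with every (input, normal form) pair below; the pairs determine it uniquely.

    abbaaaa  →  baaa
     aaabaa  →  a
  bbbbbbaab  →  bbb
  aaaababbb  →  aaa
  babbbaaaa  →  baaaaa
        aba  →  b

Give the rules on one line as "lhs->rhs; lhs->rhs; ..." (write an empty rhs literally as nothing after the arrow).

  | abbaaaa => abaaaa => baaa
  | aaabaa => aaba => ab => a
  | bbbbbbaab => bbbbab => bbb
  | aaaababbb => aaabbbb => aaabbb => aaabb => aaab => aaa

ab->a; aba->b; bab->ba; bba->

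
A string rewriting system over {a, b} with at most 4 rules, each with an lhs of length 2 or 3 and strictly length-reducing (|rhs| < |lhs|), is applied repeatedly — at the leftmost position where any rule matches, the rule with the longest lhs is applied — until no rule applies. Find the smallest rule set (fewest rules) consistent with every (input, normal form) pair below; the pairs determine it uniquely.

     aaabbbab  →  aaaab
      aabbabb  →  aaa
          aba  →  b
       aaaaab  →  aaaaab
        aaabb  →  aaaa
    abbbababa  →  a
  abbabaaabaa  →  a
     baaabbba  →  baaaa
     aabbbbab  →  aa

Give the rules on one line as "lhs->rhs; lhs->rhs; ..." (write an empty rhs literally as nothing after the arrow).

aba->b; bb->a; bba->; bbb->

  | aaabbbab => aaaab
  | aabbabb => aabb => aaa
  | aba => b
  | aaaaab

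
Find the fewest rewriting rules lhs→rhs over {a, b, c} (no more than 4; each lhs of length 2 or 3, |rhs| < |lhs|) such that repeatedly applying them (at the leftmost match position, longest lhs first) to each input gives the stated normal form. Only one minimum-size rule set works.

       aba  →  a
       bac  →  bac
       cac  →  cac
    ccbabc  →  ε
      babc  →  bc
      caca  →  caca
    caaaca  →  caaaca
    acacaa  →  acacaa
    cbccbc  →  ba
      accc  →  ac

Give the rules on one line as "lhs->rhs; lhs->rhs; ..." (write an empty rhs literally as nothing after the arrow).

ab->; cbc->ba; cc->; ccb->c

  | aba => a
  | bac
  | cac
  | ccbabc => cabc => cc => ε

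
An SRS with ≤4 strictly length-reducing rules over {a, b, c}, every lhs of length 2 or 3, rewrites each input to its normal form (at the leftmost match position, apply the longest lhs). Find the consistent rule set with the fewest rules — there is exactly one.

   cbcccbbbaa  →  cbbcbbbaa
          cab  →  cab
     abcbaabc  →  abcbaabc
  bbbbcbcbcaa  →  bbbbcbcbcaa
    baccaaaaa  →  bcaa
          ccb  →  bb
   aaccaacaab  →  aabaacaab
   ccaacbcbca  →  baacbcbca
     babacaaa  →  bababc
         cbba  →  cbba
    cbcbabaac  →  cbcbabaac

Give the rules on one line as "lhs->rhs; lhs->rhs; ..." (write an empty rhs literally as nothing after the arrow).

aaa->cc; abb->c; cc->b

  | cbcccbbbaa => cbbcbbbaa
  | cab
  | abcbaabc
  | bbbbcbcbcaa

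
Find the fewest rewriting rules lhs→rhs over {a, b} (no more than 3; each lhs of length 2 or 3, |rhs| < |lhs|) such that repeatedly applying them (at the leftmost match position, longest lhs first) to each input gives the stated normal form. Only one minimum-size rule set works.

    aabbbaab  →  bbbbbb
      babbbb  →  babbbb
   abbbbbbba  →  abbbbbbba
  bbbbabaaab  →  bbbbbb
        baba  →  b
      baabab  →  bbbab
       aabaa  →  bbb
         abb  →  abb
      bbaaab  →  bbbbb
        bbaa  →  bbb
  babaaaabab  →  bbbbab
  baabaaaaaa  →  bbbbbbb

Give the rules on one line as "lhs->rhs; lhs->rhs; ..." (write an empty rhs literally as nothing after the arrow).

aa->b; aaa->bb; aba->

  | aabbbaab => bbbbaab => bbbbbb
  | babbbb
  | abbbbbbba
  | bbbbabaaab => bbbbaab => bbbbbb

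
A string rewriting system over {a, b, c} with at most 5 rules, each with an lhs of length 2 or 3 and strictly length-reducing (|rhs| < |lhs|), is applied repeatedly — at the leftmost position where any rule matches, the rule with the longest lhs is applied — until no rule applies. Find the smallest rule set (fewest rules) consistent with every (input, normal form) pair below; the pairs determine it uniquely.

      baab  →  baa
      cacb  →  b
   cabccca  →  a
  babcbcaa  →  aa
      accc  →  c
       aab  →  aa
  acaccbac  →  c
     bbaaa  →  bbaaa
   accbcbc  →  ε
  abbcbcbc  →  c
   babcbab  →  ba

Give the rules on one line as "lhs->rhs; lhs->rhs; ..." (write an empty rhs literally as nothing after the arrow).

  | baab => baa
  | cacb => ccb => b
  | cabccca => caccca => cccca => cca => a
  | babcbcaa => bacbcaa => bcbcaa => bcaa => aa

ab->a; ac->c; bc->; cc->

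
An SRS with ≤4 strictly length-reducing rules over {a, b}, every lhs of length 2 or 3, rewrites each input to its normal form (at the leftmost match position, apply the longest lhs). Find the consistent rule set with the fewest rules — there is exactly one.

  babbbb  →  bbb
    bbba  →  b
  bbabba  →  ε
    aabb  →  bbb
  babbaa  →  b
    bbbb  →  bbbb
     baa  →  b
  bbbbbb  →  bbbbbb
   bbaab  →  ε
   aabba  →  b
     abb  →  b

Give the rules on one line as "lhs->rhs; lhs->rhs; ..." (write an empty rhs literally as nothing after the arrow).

  | babbbb => abbbb => bbb
  | bbba => b
  | bbabba => bba => ε
  | aabb => bbb

aa->b; ab->; ba->a; bba->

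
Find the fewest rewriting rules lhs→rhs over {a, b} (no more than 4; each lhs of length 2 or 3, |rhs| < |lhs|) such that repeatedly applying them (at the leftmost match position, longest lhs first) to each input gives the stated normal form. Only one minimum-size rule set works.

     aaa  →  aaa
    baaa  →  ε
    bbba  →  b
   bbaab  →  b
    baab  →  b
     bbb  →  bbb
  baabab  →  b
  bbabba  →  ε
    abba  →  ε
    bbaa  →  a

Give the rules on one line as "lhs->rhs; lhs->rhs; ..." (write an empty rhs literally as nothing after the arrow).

ab->b; ba->; baa->ba; bba->

  | aaa
  | baaa => baa => ba => ε
  | bbba => b
  | bbaab => ab => b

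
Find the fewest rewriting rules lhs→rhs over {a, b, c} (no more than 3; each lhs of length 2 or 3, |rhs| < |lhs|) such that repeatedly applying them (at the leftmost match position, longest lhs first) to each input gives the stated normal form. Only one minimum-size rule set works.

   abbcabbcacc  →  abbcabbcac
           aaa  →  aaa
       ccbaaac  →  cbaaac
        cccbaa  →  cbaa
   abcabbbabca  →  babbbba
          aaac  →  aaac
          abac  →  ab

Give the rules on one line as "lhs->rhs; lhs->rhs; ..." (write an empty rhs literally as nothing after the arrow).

  | abbcabbcacc => abbcabbcac
  | aaa
  | ccbaaac => cbaaac
  | cccbaa => ccbaa => cbaa

abc->b; bac->b; cc->c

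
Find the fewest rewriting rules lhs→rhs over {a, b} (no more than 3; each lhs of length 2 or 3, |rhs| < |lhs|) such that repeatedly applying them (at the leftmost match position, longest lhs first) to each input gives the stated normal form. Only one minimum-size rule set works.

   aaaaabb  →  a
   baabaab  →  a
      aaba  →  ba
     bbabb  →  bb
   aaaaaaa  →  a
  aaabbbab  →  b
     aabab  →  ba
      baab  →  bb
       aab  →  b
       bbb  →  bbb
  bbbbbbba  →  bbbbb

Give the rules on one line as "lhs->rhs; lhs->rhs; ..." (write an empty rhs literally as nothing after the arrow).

aa->; ab->a; bba->

  | aaaaabb => aaabb => abb => ab => a
  | baabaab => bbaab => ab => a
  | aaba => ba
  | bbabb => bb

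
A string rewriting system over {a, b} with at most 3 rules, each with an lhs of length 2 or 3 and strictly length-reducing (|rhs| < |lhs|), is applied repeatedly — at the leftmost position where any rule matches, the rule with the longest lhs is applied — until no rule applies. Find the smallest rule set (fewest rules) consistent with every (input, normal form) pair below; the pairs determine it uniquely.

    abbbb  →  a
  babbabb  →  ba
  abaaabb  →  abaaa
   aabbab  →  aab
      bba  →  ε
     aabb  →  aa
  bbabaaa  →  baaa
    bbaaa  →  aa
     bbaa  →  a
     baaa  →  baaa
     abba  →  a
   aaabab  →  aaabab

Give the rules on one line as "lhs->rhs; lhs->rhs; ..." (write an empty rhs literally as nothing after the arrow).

  | abbbb => abb => a
  | babbabb => babb => ba
  | abaaabb => abaaa
  | aabbab => aab

bb->; bba->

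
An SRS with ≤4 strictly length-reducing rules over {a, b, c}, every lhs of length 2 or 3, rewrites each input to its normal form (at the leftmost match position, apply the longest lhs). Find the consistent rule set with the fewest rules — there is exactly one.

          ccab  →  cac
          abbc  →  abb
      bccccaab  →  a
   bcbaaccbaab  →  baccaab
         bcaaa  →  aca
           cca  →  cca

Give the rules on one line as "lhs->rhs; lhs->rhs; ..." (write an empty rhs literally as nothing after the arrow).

  | ccab => cac
  | abbc => abb
  | bccccaab => bcccaab => bccaab => bcaab => baab => acb => a
  | bcbaaccbaab => bbaaccbaab => bacccbaab => baccaab

baa->ac; bc->b; cab->ac; cb->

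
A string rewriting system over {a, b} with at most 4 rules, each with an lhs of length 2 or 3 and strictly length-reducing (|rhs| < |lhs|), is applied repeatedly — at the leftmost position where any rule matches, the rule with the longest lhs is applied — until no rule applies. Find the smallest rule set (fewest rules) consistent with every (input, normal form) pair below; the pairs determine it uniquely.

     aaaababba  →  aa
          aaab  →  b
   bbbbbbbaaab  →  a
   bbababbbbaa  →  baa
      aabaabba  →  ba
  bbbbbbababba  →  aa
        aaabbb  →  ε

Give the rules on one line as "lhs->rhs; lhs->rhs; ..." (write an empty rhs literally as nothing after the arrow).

  | aaaababba => ababba => aabba => aba => aa
  | aaab => b
  | bbbbbbbaaab => abbbbbaaab => bbbbaaab => abbaaab => baaab => bb => a
  | bbababbbbaa => aababbbbaa => aaabbbbaa => bbbbaa => abbaa => baa

aaa->; ab->; aba->aa; bb->a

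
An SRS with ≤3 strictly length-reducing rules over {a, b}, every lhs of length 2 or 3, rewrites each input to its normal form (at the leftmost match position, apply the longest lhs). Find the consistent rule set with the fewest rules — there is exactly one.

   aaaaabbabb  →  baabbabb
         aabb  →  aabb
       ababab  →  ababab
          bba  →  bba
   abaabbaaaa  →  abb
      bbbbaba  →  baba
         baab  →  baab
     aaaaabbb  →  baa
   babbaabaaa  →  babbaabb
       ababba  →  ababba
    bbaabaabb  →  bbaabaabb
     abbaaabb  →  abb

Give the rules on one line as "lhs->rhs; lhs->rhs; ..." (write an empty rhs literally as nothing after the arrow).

aaa->b; bbb->

  | aaaaabbabb => baabbabb
  | aabb
  | ababab
  | bba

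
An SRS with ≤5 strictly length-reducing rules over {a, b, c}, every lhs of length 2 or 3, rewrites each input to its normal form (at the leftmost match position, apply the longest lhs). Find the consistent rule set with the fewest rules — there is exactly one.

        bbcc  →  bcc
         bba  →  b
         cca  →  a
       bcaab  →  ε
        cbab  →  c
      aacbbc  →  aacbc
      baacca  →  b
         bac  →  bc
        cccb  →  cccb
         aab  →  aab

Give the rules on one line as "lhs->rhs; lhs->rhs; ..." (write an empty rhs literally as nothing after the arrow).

  | bbcc => bcc
  | bba => ba => b
  | cca => ca => a
  | bcaab => baab => bab => ε

ba->b; bab->; bb->b; ca->a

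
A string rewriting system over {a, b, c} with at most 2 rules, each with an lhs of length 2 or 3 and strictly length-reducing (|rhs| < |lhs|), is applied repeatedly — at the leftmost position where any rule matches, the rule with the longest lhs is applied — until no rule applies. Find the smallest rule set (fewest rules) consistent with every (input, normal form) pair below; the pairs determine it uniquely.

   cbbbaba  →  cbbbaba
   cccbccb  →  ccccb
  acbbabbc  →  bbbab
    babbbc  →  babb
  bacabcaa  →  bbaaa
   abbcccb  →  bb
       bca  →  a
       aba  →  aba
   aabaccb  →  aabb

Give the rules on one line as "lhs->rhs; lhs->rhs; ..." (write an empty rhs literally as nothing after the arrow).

  | cbbbaba
  | cccbccb => ccccb
  | acbbabbc => bbbabbc => bbbab
  | babbbc => babb

ac->b; bc->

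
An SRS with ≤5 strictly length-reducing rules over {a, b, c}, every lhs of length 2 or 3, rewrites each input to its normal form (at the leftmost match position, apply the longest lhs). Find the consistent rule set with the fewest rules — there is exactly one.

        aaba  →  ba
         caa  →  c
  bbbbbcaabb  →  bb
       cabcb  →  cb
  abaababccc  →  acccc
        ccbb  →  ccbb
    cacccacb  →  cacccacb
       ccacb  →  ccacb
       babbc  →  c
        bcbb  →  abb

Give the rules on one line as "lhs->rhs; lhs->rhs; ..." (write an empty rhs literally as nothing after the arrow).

  | aaba => ba
  | caa => c
  | bbbbbcaabb => bbbaaabb => bbcabb => aabb => bb
  | cabcb => caab => cb

aa->; baa->c; bbc->a; bc->a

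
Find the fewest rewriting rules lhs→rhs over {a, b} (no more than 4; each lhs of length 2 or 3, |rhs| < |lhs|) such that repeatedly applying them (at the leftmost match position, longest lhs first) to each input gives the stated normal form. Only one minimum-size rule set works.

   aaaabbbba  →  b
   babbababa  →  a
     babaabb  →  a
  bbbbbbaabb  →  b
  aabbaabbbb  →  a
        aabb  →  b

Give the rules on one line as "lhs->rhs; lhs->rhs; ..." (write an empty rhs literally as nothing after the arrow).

aa->b; ba->; bb->

  | aaaabbbba => baabbbba => abbbba => abba => aa => b
  | babbababa => bbababa => ababa => aba => a
  | babaabb => baabb => abb => a
  | bbbbbbaabb => bbbbaabb => bbaabb => aabb => bbb => b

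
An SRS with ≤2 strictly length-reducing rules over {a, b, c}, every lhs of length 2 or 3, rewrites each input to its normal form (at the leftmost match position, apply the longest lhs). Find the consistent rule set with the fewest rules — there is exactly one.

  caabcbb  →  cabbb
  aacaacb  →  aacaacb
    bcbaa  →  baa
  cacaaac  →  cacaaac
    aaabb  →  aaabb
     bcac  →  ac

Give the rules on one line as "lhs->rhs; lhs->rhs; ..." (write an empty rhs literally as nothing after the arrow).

abc->b; bc->

  | caabcbb => cabbb
  | aacaacb
  | bcbaa => baa
  | cacaaac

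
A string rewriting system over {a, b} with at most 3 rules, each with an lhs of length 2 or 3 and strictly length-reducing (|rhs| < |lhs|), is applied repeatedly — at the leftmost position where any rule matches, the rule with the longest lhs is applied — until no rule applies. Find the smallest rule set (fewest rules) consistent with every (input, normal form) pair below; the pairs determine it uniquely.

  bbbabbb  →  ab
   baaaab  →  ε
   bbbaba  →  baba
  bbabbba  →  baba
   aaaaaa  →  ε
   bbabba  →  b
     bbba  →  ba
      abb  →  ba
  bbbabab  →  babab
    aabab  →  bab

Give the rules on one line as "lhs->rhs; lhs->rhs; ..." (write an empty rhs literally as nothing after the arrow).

aa->; abb->ba; bb->

  | bbbabbb => babbb => bbab => ab
  | baaaab => baab => bb => ε
  | bbbaba => baba
  | bbabbba => abbba => baba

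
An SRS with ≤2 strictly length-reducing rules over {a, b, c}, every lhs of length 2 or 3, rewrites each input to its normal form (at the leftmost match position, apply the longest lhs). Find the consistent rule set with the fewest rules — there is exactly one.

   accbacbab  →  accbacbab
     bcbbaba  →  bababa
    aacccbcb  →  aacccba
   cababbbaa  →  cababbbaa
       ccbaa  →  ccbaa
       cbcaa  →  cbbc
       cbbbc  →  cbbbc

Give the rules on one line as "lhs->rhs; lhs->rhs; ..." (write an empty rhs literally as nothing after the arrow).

bcb->ba; caa->bc

  | accbacbab
  | bcbbaba => bababa
  | aacccbcb => aacccba
  | cababbbaa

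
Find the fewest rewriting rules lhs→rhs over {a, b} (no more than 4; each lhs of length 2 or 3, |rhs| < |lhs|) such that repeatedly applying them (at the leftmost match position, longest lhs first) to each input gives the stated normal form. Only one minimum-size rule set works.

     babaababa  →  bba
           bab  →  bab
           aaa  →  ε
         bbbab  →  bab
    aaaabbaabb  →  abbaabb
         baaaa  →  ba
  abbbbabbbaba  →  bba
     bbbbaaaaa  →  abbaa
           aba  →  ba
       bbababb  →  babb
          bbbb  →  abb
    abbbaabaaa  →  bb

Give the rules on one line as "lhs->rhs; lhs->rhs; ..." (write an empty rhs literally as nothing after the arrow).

aaa->; aba->ba; bbb->ab

  | babaababa => bbaababa => bbababa => bbbaba => ababa => baba => bba
  | bab
  | aaa => ε
  | bbbab => abab => bab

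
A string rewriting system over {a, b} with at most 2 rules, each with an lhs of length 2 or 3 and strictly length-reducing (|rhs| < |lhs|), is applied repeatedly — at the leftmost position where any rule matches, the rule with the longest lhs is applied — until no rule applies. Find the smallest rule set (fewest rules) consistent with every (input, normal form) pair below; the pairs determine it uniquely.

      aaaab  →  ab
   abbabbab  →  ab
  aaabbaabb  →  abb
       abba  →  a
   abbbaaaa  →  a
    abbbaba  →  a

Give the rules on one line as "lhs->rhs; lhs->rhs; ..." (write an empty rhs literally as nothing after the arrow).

aa->a; ba->a

  | aaaab => aaab => aab => ab
  | abbabbab => ababbab => aabbab => abbab => abab => aab => ab
  | aaabbaabb => aabbaabb => abbaabb => abaabb => aaabb => aabb => abb
  | abba => aba => aa => a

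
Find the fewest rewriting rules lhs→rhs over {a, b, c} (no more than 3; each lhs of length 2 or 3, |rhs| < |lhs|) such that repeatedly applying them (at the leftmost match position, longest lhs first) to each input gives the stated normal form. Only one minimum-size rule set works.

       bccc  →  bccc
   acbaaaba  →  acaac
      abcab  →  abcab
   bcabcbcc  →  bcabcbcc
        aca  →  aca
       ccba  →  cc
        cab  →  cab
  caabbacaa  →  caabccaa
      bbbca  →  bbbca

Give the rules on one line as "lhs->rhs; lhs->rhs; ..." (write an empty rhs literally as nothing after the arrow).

  | bccc
  | acbaaaba => acaaba => acaac
  | abcab
  | bcabcbcc

ba->c; cba->c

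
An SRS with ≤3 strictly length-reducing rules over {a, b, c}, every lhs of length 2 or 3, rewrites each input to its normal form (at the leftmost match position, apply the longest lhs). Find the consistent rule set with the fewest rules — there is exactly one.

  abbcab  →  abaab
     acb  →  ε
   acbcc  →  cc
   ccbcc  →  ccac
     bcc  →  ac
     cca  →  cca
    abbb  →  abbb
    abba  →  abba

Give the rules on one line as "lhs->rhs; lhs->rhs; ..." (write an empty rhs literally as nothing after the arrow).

  | abbcab => abaab
  | acb => ε
  | acbcc => cc
  | ccbcc => ccac

acb->; bc->a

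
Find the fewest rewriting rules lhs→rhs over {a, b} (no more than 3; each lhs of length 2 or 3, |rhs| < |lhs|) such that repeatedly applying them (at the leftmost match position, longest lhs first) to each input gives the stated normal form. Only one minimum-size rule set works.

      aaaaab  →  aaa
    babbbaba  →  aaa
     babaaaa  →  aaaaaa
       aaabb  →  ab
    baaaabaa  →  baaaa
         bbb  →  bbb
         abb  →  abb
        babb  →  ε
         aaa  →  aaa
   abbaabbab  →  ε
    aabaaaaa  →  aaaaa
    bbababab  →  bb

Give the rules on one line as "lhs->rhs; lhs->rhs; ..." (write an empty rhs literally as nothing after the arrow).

aab->; bab->aa; bba->b

  | aaaaab => aaa
  | babbbaba => aabbaba => baba => aaa
  | babaaaa => aaaaaa
  | aaabb => ab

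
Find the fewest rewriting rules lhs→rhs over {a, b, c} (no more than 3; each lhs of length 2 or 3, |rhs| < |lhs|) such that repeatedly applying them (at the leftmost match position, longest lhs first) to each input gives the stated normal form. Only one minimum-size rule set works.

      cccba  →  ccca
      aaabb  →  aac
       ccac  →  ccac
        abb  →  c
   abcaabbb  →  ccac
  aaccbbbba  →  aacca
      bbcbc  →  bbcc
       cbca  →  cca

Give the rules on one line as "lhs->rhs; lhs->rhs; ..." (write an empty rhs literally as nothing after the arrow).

  | cccba => ccca
  | aaabb => aacb => aac
  | ccac
  | abb => cb => c

ab->c; cb->c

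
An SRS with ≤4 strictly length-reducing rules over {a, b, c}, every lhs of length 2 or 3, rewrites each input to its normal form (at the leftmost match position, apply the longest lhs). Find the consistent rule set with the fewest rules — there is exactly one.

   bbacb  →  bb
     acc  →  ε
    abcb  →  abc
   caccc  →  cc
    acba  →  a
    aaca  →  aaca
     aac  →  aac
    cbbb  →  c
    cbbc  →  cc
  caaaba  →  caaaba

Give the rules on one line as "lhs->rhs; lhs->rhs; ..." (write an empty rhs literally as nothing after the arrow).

  | bbacb => bb
  | acc => ε
  | abcb => abc
  | caccc => cc

acb->; acc->; cb->c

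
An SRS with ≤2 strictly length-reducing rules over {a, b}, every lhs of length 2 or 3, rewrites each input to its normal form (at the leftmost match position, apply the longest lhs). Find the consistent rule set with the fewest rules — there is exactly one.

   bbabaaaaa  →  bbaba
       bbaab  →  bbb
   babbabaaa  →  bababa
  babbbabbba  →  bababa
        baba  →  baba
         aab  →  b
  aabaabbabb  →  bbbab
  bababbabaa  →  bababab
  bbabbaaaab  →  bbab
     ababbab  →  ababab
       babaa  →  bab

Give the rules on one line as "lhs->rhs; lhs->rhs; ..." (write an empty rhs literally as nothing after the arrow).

aa->; abb->ab

  | bbabaaaaa => bbabaaa => bbaba
  | bbaab => bbb
  | babbabaaa => bababaaa => bababa
  | babbbabbba => babbabbba => bababbba => bababba => bababa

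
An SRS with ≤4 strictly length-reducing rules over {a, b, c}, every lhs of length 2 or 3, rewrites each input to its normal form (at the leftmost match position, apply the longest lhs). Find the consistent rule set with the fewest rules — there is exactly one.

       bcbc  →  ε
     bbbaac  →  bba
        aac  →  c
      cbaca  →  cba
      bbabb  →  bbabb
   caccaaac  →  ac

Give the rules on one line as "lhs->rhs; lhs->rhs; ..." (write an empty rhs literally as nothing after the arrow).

  | bcbc => abc => aa => ε
  | bbbaac => bbbc => bba
  | aac => c
  | cbaca => cba

aa->; bc->a; ca->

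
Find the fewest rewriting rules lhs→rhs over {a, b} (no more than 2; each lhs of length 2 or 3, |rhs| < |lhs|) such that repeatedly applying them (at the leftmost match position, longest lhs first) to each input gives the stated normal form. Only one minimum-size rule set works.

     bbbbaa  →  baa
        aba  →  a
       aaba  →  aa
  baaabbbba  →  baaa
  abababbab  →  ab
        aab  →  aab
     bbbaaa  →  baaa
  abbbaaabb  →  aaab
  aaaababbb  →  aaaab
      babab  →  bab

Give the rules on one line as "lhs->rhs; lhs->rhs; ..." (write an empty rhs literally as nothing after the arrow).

aba->a; bb->b

  | bbbbaa => bbbaa => bbaa => baa
  | aba => a
  | aaba => aa
  | baaabbbba => baaabbba => baaabba => baaaba => baaa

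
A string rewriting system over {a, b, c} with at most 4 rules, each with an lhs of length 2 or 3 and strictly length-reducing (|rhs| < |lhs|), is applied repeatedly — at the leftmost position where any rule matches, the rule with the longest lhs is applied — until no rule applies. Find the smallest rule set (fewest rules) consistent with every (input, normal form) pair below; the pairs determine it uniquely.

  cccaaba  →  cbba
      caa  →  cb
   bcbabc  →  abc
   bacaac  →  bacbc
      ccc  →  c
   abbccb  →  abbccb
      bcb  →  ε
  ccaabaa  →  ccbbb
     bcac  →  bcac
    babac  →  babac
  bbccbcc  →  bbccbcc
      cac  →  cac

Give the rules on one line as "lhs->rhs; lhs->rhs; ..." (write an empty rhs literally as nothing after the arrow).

aa->b; bcb->; ccc->c

  | cccaaba => caaba => cbba
  | caa => cb
  | bcbabc => abc
  | bacaac => bacbc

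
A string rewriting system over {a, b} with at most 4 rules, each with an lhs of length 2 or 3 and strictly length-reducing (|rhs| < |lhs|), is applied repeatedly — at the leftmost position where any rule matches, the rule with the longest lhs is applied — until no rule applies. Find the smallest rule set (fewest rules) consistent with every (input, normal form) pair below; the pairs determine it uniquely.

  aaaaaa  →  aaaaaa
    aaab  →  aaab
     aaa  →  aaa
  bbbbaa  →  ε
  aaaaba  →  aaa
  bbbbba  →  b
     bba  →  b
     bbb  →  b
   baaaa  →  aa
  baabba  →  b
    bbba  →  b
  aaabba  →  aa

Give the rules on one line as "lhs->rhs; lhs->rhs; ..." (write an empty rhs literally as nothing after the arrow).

  | aaaaaa
  | aaab
  | aaa
  | bbbbaa => bbbaa => bbaa => baa => ε

aba->; ba->b; baa->; bb->b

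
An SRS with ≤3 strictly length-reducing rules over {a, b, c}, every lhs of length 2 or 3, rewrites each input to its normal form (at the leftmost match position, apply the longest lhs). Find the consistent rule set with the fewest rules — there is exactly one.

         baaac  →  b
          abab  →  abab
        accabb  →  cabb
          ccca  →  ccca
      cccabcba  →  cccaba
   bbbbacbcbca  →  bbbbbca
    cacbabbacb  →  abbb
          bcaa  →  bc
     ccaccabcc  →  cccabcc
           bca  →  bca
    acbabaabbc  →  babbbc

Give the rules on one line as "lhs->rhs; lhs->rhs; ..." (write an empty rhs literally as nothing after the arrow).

  | baaac => bac => b
  | abab
  | accabb => cabb
  | ccca

aa->; ac->; cb->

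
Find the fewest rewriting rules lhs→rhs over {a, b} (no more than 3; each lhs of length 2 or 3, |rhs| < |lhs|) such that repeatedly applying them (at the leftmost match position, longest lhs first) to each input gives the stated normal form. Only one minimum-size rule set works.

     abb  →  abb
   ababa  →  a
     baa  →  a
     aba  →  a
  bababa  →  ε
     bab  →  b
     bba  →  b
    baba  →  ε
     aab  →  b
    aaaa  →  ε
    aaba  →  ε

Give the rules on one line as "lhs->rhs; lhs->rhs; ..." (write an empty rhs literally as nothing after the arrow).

  | abb
  | ababa => aba => a
  | baa => a
  | aba => a

aa->; ba->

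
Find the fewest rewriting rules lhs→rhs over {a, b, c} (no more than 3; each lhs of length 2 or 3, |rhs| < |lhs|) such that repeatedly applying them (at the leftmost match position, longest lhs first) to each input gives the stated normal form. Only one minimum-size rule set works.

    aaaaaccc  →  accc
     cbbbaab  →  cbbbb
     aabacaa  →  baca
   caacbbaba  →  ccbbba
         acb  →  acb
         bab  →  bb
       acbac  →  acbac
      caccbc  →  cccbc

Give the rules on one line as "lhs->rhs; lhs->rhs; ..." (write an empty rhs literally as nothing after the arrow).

  | aaaaaccc => aaaaccc => aaaccc => aaccc => accc
  | cbbbaab => cbbbab => cbbbb
  | aabacaa => abacaa => bacaa => baca
  | caacbbaba => cacbbaba => ccbbaba => ccbbba

aa->a; ab->b; cac->cc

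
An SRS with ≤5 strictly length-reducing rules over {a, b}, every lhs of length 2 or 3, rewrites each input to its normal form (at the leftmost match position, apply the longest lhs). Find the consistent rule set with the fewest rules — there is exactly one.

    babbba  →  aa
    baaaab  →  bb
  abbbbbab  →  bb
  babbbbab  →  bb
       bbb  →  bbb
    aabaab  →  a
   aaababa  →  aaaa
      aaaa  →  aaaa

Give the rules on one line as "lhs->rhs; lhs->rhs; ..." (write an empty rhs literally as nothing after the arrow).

  | babbba => bba => aa
  | baaaab => baab => bb
  | abbbbbab => bbbab => baab => bb
  | babbbbab => bbbab => baab => bb

abb->; baa->b; bab->; bba->aa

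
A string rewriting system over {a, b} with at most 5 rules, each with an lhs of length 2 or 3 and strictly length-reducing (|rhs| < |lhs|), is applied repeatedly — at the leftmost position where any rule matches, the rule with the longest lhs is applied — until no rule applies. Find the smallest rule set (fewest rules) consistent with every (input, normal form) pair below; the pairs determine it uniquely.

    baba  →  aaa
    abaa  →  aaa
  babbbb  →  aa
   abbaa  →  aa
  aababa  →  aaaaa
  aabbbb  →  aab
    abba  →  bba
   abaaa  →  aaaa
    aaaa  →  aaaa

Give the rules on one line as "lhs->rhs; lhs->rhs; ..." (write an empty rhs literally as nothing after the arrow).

abb->bb; baa->aa; bab->aa; bbb->aa

  | baba => aaa
  | abaa => aaa
  | babbbb => aabbb => abbb => bbb => aa
  | abbaa => bbaa => baa => aa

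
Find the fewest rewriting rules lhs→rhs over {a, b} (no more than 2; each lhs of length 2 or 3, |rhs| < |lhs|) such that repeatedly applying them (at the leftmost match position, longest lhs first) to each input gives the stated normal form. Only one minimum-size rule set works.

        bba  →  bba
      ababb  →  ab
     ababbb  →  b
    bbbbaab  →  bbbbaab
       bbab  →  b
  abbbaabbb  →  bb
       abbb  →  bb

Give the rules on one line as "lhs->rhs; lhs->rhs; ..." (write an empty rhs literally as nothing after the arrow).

  | bba
  | ababb => ab
  | ababbb => abb => b
  | bbbbaab

abb->b; bab->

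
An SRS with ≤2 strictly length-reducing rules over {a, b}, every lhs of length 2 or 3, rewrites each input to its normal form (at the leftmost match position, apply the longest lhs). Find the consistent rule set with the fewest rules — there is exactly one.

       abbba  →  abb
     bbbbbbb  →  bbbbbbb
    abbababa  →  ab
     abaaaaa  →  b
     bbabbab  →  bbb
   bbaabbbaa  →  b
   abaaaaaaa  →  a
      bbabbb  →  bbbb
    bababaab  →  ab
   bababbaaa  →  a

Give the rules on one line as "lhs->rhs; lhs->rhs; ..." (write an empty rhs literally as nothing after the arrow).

aa->b; ba->

  | abbba => abb
  | bbbbbbb
  | abbababa => abbaba => abba => ab
  | abaaaaa => aaaaa => baaa => aa => b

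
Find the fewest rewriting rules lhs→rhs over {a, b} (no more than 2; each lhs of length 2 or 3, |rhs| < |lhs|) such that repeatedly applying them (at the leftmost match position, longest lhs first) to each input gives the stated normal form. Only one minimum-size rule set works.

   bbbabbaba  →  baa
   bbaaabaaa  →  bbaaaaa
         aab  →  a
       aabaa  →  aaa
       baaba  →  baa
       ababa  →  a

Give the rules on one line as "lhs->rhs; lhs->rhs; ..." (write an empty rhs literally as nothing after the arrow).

ab->; bab->a

  | bbbabbaba => bbababa => baaba => baa
  | bbaaabaaa => bbaaaaa
  | aab => a
  | aabaa => aaa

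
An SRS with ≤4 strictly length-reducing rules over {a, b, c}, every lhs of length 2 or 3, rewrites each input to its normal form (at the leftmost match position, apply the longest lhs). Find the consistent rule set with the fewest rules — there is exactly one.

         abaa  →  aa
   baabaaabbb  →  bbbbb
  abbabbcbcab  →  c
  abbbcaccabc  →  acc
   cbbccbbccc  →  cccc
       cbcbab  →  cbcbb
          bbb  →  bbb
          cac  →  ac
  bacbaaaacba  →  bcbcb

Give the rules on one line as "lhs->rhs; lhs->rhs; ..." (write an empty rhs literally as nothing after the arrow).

ab->c; ba->b; bbc->; ca->a

  | abaa => caa => aa
  | baabaaabbb => babaaabbb => bbaaabbb => bbaabbb => bbabbb => bbbbb
  | abbabbcbcab => cbabbcbcab => cbbbcbcab => cbbcab => cab => ab => c
  | abbbcaccabc => cbbcaccabc => caccabc => accabc => acabc => aabc => acc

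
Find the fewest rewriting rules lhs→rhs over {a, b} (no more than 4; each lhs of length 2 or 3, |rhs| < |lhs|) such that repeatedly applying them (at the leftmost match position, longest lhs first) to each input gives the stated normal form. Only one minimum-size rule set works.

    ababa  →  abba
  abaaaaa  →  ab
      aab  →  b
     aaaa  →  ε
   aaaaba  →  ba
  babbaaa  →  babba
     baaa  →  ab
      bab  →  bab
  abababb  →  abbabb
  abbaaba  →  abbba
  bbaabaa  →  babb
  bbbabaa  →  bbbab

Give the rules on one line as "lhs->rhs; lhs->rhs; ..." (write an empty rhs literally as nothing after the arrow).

  | ababa => abba
  | abaaaaa => abaaaa => abaaa => abaa => aba => ab
  | aab => b
  | aaaa => aa => ε

aa->; aba->ab; baa->ab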